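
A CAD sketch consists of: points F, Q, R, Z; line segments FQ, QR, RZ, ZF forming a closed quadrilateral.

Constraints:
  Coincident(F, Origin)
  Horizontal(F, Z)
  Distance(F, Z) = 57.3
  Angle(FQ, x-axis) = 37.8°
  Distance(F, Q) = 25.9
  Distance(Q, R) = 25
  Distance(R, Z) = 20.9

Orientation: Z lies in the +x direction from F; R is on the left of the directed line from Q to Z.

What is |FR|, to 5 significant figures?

48.577

Checks: |QR| = 25.00 ✓; |RZ| = 20.90 ✓.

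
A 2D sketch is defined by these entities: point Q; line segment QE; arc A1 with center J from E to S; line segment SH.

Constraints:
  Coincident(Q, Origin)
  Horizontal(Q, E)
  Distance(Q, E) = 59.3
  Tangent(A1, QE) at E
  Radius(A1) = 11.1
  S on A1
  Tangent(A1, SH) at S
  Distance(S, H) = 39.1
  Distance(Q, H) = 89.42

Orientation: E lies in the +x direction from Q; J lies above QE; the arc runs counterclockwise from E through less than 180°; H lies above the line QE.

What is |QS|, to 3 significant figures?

71.0

Checks: Q.y = 0.00, E.y = 0.00 ✓; |JS| = 11.10 ✓; ∠(JS, SH) = 90.00° ✓; |SH| = 39.10 ✓; |QH| = 89.42 ✓.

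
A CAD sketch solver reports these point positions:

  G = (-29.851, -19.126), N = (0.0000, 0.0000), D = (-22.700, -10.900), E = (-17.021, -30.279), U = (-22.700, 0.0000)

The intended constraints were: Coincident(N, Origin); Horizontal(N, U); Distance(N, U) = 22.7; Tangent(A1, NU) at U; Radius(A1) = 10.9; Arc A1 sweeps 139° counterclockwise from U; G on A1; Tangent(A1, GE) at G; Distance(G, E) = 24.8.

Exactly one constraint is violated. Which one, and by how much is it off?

Distance(G, E) = 24.8 — off by 7.80.

N = (0.00, 0.00) ✓; N.y = 0.00, U.y = 0.00 ✓; |NU| = 22.70 ✓; ∠(DU, UN) = 90.00° ✓; |DU| = 10.90 ✓; bearing(D→G) − bearing(D→U) = 139.0° ✓; |DG| = 10.90 ✓; ∠(DG, GE) = 90.00° ✓; |GE| = 17.00 ✗.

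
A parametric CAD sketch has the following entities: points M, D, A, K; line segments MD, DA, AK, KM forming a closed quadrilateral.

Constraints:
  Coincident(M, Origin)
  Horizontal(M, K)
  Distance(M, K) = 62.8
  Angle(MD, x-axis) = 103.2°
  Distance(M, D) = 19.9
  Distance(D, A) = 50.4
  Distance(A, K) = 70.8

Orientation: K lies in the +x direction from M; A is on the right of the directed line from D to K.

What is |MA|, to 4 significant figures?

30.91

M is at the origin; MK is horizontal with |MK| = 62.8 and K in +x, so K = (62.8, 0). MD runs at 103.2° with |MD| = 19.9, so D = (-4.544, 19.37). A is determined by |DA| = 50.4 and |AK| = 70.8 together: it lies at the intersection of circle(D, 50.4) and circle(K, 70.8). With |DK| = 70.08, the foot of the radical line on DK is 17.40 from D and the perpendicular offset is √(50.4² − 17.40²) = 47.30. Taking the right-of-DK solution: A = (-0.9039, -30.89).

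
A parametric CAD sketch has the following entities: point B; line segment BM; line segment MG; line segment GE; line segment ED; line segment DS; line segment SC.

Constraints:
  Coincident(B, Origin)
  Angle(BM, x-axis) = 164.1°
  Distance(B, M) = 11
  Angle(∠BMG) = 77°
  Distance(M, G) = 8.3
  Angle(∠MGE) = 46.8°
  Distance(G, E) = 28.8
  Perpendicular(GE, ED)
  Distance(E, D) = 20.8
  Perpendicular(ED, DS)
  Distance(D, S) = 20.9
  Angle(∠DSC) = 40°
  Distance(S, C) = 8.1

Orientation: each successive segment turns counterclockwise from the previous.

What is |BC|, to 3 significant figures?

18.8

B is at the origin; BM runs at 164.1° with length 11.0, so M = (-10.6, 3.01). ∠BMG = 77.0° gives MG at -92.9° from the x-axis; with |MG| = 8.3, G = (-11.0, -5.28). ∠MGE = 46.8° gives GE at 40.3° from the x-axis; with |GE| = 28.8, E = (11.0, 13.4). GE is perpendicular to ED, so ED runs at 130°; with |ED| = 20.8, D = (-2.49, 29.2). ED is perpendicular to DS, so DS runs at -140°; with |DS| = 20.9, S = (-18.4, 15.7). ∠DSC = 40.0° gives SC at 0.300° from the x-axis; with |SC| = 8.1, C = (-10.3, 15.7). Then |BC| = |C − B| = 18.8.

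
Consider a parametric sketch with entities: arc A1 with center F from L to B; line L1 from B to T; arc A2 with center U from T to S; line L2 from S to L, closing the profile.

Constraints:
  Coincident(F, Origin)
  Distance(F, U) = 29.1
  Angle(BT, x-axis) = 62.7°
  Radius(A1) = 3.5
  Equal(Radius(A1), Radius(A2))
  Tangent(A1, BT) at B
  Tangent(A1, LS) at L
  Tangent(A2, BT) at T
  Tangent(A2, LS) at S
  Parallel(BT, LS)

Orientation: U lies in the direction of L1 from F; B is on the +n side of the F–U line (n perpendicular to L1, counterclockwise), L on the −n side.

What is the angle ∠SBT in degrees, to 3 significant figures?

13.5°

The slot axis is L1's direction at 62.7°, so u = (cos 62.7°, sin 62.7°) = (0.459, 0.889) and n = (−sin 62.7°, cos 62.7°) = (-0.889, 0.459). F is at the origin and U lies 29.1 along u from F, so U = 29.1·u = (13.3, 25.9). Tangency of A1 to both parallel lines with radius 3.5 puts B and L at F ± 3.5·n: B = (-3.11, 1.61), L = (3.11, -1.61). Equal radii place T and S the same way about U: T = U + 3.5·n = (10.2, 27.5), S = U − 3.5·n = (16.5, 24.3). Then cos ∠SBT = BS·BT / (|BS||BT|), giving 13.5°.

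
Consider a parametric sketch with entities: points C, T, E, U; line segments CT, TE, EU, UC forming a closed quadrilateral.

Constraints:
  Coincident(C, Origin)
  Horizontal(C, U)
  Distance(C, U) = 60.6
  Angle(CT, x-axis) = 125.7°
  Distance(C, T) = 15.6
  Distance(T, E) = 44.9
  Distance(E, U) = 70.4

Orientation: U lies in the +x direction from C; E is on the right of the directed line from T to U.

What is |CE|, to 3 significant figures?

31.8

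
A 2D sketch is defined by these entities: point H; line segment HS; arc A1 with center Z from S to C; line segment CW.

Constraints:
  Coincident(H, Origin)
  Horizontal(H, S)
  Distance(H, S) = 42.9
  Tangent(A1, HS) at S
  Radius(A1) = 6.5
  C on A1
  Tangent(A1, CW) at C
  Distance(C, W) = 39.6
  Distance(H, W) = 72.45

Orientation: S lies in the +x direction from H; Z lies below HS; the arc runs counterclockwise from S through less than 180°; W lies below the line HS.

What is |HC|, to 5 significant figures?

38.604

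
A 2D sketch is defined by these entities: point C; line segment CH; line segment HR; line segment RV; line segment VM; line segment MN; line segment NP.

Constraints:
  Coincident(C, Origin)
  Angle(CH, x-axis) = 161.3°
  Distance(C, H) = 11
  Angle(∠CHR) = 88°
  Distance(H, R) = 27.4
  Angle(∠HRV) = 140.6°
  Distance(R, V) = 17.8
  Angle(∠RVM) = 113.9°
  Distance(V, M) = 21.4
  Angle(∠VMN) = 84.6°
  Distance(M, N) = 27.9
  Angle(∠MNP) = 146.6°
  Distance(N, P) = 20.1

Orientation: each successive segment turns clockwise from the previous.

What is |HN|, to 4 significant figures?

23.88

∠RVM = 113.9° gives VM at -36.20° from the x-axis; with |VM| = 21.4, M = (31.97, 25.39). ∠VMN = 84.6° gives MN at -131.6° from the x-axis; with |MN| = 27.9, N = (13.44, 4.528). Then |HN| = |N − H| = 23.88.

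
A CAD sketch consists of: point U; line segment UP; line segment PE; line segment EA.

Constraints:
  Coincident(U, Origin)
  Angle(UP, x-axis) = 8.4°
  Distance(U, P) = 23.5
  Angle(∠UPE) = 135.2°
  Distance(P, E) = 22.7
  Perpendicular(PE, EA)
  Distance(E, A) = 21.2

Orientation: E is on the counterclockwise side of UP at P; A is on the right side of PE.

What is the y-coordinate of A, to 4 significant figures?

8.910

∠UPE = 135.2°, so PE runs at 8.4° + (180° − 135.2°) = 53.20° from the x-axis; with |PE| = 22.7, E = P + 22.7·(cos 53.20°, sin 53.20°) = (36.85, 21.61). PE ⟂ EA; with |EA| = 21.2 on the right of PE, A = E + 21.2·(0.8007, -0.5990) = (53.82, 8.910). So A.y = 8.910.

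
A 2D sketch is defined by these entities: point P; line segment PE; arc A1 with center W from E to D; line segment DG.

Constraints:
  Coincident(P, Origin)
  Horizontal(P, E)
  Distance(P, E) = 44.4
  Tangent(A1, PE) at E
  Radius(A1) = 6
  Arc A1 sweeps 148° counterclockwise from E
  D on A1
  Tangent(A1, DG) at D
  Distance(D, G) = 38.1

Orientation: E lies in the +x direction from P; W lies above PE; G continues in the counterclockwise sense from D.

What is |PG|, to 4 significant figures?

34.81

P is at the origin; P and E share the same y with |PE| = 44.4 and E on the +x side, so E = (44.40, 0.000). Tangency of A1 to PE means the radius WE is perpendicular to PE, so W = E + (0, 6) = (44.40, 6.000). On A1, E sits at bearing -90° from W; a 148° counterclockwise sweep puts D at bearing 58°, so D = W + 6.0·(cos 58°, sin 58°) = (47.58, 11.09). A1 meets DG tangentially, so WD is at right angles to DG, so DG runs along (−sin 58°, cos 58°); with |DG| = 38.1, G = (15.27, 31.28). Then |PG| = |G − P| = 34.81.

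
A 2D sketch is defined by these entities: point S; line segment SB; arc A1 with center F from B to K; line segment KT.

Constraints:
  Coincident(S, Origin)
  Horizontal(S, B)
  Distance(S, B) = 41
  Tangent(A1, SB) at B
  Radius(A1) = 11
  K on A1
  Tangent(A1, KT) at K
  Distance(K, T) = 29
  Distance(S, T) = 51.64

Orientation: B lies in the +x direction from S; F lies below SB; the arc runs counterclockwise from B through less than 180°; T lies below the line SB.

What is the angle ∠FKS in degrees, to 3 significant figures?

155°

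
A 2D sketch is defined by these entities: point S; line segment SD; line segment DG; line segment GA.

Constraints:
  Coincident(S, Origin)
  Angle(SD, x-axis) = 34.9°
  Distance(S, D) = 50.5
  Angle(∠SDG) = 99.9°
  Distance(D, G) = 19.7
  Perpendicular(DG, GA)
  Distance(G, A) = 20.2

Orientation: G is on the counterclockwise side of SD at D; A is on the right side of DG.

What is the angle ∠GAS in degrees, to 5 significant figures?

22.086°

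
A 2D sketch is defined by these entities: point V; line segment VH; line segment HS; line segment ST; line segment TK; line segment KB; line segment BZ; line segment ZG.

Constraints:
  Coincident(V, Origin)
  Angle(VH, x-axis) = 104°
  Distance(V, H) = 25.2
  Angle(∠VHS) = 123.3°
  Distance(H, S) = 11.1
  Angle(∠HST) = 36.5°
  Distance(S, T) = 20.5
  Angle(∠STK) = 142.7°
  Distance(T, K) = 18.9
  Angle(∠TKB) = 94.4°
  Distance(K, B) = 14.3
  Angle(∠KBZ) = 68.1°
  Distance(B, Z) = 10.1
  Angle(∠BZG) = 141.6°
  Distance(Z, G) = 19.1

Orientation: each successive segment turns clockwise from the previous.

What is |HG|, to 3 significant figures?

17.6

V is at the origin; VH runs at 104.0° with length 25.2, so H = (-6.10, 24.5). ∠VHS = 123.3° gives HS at 47.3° from the x-axis; with |HS| = 11.1, S = (1.43, 32.6). ∠HST = 36.5° gives ST at -96.2° from the x-axis; with |ST| = 20.5, T = (-0.783, 12.2). ∠STK = 142.7° gives TK at -134° from the x-axis; with |TK| = 18.9, K = (-13.8, -1.48). ∠TKB = 94.4° gives KB at 141° from the x-axis; with |KB| = 14.3, B = (-24.9, 7.54). ∠KBZ = 68.1° gives BZ at 29.0° from the x-axis; with |BZ| = 10.1, Z = (-16.1, 12.4). ∠BZG = 141.6° gives ZG at -9.40° from the x-axis; with |ZG| = 19.1, G = (2.79, 9.32). Then |HG| = |G − H| = 17.6.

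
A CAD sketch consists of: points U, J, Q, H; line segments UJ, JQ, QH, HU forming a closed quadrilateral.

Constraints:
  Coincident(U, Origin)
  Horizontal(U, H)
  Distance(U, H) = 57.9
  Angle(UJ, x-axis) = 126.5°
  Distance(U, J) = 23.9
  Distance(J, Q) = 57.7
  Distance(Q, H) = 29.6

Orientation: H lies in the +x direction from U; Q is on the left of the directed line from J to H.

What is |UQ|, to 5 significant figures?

50.174

U is at the origin; U and H share the same y with |UH| = 57.9 and H in +x, so H = (57.9, 0). UJ runs at 126.5° with |UJ| = 23.9, so J = (-14.216, 19.212). Q is determined by |JQ| = 57.7 and |QH| = 29.6 together: it lies at the intersection of circle(J, 57.7) and circle(H, 29.6). With |JH| = 74.632, the foot of the radical line on JH is 53.751 from J and the perpendicular offset is √(57.7² − 53.751²) = 20.980. Taking the left-of-JH solution: Q = (43.124, 25.648).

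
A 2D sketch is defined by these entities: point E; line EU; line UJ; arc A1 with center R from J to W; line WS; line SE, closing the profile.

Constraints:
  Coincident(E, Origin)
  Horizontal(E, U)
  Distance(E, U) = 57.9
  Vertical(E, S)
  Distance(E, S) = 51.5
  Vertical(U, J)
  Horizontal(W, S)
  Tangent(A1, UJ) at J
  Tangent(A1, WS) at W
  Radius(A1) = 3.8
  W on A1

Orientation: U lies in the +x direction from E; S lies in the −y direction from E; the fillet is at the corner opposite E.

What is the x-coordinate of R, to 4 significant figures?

54.10

E is at the origin; EU is horizontal with |EU| = 57.9 and U on the +x side, so U = (57.90, 0.000). E and S share the same x with |ES| = 51.5 and S on the −y side, so S = (0.000, -51.50). The virtual corner opposite E is at (57.90, -51.50). Tangency of A1 to UJ means the radius RJ is perpendicular to UJ and tangency of A1 to WS means the radius RW is perpendicular to WS, with radius 3.8, so the center R sits 3.8 in from both sides at R = (54.10, -47.70). So R.x = 54.10.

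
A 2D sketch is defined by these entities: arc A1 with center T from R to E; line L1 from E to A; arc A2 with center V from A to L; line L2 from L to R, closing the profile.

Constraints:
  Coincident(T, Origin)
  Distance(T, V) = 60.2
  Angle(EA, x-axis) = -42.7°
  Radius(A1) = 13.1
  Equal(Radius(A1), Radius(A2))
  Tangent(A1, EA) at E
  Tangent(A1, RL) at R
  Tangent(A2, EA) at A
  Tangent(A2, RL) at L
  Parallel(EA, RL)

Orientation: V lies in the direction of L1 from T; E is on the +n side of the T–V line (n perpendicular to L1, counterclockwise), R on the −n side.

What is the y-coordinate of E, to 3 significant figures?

9.63

T is at the origin and V lies 60.2 along u from T, so V = 60.2·u = (44.2, -40.8). Tangency of A1 to both parallel lines with radius 13.1 puts E and R at T ± 13.1·n: E = (8.88, 9.63), R = (-8.88, -9.63). So E.y = 9.63.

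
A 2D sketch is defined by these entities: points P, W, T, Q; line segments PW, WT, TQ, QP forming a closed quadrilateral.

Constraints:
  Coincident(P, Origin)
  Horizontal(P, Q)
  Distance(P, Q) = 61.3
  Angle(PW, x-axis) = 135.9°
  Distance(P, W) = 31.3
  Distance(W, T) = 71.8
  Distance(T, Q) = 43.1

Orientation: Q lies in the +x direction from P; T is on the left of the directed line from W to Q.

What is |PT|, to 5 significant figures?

61.963

P is at the origin; PQ is horizontal with |PQ| = 61.3 and Q in +x, so Q = (61.3, 0). PW runs at 135.9° with |PW| = 31.3, so W = (-22.477, 21.782). T is determined by |WT| = 71.8 and |TQ| = 43.1 together: it lies at the intersection of circle(W, 71.8) and circle(Q, 43.1). With |WQ| = 86.563, the foot of the radical line on WQ is 62.329 from W and the perpendicular offset is √(71.8² − 62.329²) = 35.642. Taking the left-of-WQ solution: T = (46.815, 40.593).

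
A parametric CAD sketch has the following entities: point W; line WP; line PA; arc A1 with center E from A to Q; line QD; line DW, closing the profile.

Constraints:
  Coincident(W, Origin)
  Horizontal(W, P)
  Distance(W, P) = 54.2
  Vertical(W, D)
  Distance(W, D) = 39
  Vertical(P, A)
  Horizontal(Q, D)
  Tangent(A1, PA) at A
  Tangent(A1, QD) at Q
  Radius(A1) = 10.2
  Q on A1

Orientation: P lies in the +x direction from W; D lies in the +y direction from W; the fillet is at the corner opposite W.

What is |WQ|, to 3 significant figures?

58.8

The virtual corner opposite W is at (54.2, 39.0). Tangency of A1 to PA means the radius EA is perpendicular to PA and since A1 is tangent to QD there, EQ ⟂ QD, with radius 10.2, so the center E sits 10.2 in from both sides at E = (44.0, 28.8). That places the tangent points at A = (54.2, 28.8) on PA and Q = (44.0, 39.0) on QD. Then |WQ| = |Q − W| = 58.8.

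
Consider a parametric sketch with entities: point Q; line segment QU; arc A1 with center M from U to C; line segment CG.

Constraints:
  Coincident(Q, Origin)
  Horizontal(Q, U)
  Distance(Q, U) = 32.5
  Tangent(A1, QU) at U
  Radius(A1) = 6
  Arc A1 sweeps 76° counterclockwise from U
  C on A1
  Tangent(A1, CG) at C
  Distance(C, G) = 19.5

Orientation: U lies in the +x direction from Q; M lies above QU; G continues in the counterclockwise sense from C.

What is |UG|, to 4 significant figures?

25.73

Q is at the origin; QU is horizontal with |QU| = 32.5 and U on the +x side, so U = (32.50, 0.000). Since A1 is tangent to QU there, MU ⟂ QU, so M = U + (0, 6) = (32.50, 6.000). On A1, U sits at bearing -90° from M; a 76° counterclockwise sweep puts C at bearing -14°, so C = M + 6.0·(cos -14°, sin -14°) = (38.32, 4.548). Tangency of A1 to CG means the radius MC is perpendicular to CG, so CG runs along (−sin -14°, cos -14°); with |CG| = 19.5, G = (43.04, 23.47). Then |UG| = |G − U| = 25.73.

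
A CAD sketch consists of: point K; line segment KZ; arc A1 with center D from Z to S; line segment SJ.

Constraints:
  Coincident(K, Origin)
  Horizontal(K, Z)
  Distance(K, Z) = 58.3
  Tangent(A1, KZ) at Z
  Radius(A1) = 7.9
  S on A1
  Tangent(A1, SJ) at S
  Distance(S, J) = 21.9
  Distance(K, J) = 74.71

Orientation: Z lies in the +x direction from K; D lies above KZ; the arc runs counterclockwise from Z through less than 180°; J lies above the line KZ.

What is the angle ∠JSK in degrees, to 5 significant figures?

103.54°

K is at the origin; KZ is horizontal with |KZ| = 58.3 and Z on the +x side, so Z = (58.300, 0.0000). Tangency of A1 to KZ means the radius DZ is perpendicular to KZ, so D = Z + (0, 7.9) = (58.300, 7.9000). Since DS ⟂ SJ (tangency), |DJ| = √(7.9² + 21.9²) = 23.281 regardless of where S sits on A1. So J lies on both circle(K, 74.71) and circle(D, 23.281); the above-KZ intersection is J = (69.036, 28.558). S is the foot of the tangent from J: S = (66.130, 6.8516).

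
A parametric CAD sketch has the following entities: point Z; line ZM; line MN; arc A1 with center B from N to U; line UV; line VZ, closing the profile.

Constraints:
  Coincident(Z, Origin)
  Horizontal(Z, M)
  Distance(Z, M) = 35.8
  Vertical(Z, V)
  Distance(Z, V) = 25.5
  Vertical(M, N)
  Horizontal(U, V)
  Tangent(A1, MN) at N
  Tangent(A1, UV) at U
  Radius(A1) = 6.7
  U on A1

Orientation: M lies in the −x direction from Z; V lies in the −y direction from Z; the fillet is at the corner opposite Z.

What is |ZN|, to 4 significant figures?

40.44

The virtual corner opposite Z is at (-35.80, -25.50). Tangency of A1 to MN means the radius BN is perpendicular to MN and A1 meets UV tangentially, so BU is at right angles to UV, with radius 6.7, so the center B sits 6.7 in from both sides at B = (-29.10, -18.80). That places the tangent points at N = (-35.80, -18.80) on MN and U = (-29.10, -25.50) on UV. Then |ZN| = |N − Z| = 40.44.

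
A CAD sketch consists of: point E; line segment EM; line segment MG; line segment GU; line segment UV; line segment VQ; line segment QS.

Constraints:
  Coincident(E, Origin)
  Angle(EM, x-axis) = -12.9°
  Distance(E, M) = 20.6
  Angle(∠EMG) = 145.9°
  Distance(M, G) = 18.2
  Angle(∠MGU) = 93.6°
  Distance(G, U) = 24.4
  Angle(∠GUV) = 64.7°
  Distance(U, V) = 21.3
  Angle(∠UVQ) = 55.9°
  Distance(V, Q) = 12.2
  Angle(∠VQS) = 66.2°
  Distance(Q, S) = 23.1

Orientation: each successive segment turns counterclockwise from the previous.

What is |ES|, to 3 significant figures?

37.5

∠UVQ = 55.9° gives VQ at -13.0° from the x-axis; with |VQ| = 12.2, Q = (26.0, 8.00). ∠VQS = 66.2° gives QS at 101° from the x-axis; with |QS| = 23.1, S = (21.6, 30.7). Then |ES| = |S − E| = 37.5.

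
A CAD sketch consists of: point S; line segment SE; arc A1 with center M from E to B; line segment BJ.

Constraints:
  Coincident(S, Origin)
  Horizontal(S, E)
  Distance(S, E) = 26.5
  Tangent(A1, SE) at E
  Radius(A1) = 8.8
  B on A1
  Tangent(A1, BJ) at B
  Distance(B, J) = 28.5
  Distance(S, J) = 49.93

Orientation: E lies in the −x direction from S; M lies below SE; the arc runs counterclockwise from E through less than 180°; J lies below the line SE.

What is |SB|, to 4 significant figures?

36.56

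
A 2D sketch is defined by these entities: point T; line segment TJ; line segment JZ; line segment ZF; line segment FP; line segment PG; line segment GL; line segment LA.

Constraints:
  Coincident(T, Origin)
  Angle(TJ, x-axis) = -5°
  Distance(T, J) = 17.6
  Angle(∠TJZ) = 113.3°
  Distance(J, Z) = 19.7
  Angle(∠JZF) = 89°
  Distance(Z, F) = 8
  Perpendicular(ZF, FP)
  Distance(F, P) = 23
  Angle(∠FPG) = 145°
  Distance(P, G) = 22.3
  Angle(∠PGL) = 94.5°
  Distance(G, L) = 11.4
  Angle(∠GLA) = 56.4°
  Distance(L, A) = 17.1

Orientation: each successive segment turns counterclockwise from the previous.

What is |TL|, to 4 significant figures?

32.54

T is at the origin; TJ runs at -5.0° with length 17.6, so J = (17.53, -1.534). ∠TJZ = 113.3° gives JZ at 61.70° from the x-axis; with |JZ| = 19.7, Z = (26.87, 15.81). ∠JZF = 89.0° gives ZF at 152.7° from the x-axis; with |ZF| = 8.0, F = (19.76, 19.48). The perpendicularity gives FP at right angles to ZF, so FP runs at -117.3°; with |FP| = 23.0, P = (9.215, -0.9575). ∠FPG = 145.0° gives PG at -82.30° from the x-axis; with |PG| = 22.3, G = (12.20, -23.06). ∠PGL = 94.5° gives GL at 3.200° from the x-axis; with |GL| = 11.4, L = (23.58, -22.42). Then |TL| = |L − T| = 32.54.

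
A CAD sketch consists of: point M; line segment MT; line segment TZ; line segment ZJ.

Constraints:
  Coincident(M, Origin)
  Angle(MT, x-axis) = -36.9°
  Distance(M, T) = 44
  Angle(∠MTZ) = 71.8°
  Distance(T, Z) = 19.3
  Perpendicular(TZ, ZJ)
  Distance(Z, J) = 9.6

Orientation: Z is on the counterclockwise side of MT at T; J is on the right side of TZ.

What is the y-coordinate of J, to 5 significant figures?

-11.215

M is at the origin; MT runs at -36.9° with length 44.0, so T = 44.0·(cos -36.9°, sin -36.9°) = (35.186, -26.418). ∠MTZ = 71.8°, so TZ runs at -36.9° + (180° − 71.8°) = 71.300° from the x-axis; with |TZ| = 19.3, Z = T + 19.3·(cos 71.300°, sin 71.300°) = (41.374, -8.1373). TZ is perpendicular to ZJ; with |ZJ| = 9.6 on the right of TZ, J = Z + 9.6·(0.94721, -0.32061) = (50.467, -11.215). So J.y = -11.215.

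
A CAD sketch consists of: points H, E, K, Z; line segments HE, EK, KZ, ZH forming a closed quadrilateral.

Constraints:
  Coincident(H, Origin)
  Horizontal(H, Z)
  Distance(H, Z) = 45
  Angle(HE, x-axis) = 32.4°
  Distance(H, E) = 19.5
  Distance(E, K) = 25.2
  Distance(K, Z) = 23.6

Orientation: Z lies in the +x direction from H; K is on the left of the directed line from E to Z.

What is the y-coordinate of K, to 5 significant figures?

22.685

Checks: |EK| = 25.20 ✓; |KZ| = 23.60 ✓.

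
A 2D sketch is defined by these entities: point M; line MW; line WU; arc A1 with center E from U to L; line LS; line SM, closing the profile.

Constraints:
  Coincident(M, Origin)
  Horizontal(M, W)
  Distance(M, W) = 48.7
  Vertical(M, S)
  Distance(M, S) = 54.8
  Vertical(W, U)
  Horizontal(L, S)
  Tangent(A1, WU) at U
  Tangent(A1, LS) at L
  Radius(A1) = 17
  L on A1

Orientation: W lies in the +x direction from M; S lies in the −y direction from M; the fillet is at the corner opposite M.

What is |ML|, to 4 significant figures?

63.31

M is at the origin; MW is horizontal with |MW| = 48.7 and W on the +x side, so W = (48.70, 0.000). M and S share the same x with |MS| = 54.8 and S on the −y side, so S = (0.000, -54.80). The virtual corner opposite M is at (48.70, -54.80). A1 meets WU tangentially, so EU is at right angles to WU and the tangent condition forces EL to be normal to LS, with radius 17.0, so the center E sits 17.0 in from both sides at E = (31.70, -37.80). That places the tangent points at U = (48.70, -37.80) on WU and L = (31.70, -54.80) on LS. Then |ML| = |L − M| = 63.31.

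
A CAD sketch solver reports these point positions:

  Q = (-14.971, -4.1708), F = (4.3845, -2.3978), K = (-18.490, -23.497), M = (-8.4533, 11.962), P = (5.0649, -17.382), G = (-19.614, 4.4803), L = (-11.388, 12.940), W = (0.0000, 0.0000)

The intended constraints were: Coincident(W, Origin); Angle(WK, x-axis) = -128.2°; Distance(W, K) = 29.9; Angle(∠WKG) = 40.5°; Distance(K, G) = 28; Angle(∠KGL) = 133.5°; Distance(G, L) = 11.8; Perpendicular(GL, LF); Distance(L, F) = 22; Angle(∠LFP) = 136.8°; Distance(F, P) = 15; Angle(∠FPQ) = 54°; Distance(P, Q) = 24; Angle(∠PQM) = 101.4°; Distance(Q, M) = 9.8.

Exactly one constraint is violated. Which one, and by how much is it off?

Distance(Q, M) = 9.8 — off by 7.60.

W = (0.00, 0.00) ✓; WK at -128.2° ✓; |WK| = 29.90 ✓; ∠WKG = 40.50° ✓; |KG| = 28.00 ✓; ∠KGL = 133.5° ✓; |GL| = 11.80 ✓; ∠(GL, LF) = 90.00° ✓; |LF| = 22.00 ✓; ∠LFP = 136.8° ✓; |FP| = 15.00 ✓; ∠FPQ = 54.00° ✓; |PQ| = 24.00 ✓; ∠PQM = 101.4° ✓; |QM| = 17.40 ✗.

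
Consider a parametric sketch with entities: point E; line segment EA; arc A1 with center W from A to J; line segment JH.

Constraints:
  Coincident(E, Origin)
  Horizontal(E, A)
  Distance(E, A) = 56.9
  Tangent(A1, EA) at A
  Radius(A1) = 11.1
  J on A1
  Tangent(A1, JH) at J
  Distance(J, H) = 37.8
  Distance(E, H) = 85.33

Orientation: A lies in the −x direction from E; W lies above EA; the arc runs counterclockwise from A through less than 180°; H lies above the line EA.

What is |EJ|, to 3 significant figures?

51.1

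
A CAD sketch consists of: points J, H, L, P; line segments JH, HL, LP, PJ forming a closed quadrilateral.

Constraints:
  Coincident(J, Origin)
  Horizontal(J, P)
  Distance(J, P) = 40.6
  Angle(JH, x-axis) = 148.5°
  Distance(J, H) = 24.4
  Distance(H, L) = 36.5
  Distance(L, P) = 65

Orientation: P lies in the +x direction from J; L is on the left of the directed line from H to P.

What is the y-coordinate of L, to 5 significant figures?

45.866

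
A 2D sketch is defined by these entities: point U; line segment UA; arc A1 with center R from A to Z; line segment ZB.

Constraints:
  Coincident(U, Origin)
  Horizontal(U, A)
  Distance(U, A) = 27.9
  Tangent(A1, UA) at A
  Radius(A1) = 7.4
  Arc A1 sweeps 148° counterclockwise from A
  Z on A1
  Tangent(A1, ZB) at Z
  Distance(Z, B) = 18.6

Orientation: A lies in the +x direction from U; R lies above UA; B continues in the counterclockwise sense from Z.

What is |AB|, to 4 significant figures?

26.35

U is at the origin; U and A share the same y with |UA| = 27.9 and A on the +x side, so A = (27.90, 0.000). Tangency of A1 to UA means the radius RA is perpendicular to UA, so R = A + (0, 7.4) = (27.90, 7.400). On A1, A sits at bearing -90° from R; a 148° counterclockwise sweep puts Z at bearing 58°, so Z = R + 7.4·(cos 58°, sin 58°) = (31.82, 13.68). Tangency of A1 to ZB means the radius RZ is perpendicular to ZB, so ZB runs along (−sin 58°, cos 58°); with |ZB| = 18.6, B = (16.05, 23.53). Then |AB| = |B − A| = 26.35.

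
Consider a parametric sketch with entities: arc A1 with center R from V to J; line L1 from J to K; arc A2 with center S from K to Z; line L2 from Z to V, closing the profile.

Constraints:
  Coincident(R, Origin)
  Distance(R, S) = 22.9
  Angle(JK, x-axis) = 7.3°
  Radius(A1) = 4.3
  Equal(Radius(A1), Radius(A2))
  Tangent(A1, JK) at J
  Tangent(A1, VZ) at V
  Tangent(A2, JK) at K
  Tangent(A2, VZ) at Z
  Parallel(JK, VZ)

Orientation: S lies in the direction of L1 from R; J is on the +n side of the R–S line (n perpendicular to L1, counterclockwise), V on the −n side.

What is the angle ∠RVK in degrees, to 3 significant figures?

69.4°

The slot axis is L1's direction at 7.3°, so u = (cos 7.3°, sin 7.3°) = (0.992, 0.127) and n = (−sin 7.3°, cos 7.3°) = (-0.127, 0.992). R is at the origin and S lies 22.9 along u from R, so S = 22.9·u = (22.7, 2.91). Tangency of A1 to both parallel lines with radius 4.3 puts J and V at R ± 4.3·n: J = (-0.546, 4.27), V = (0.546, -4.27). Equal radii place K and Z the same way about S: K = S + 4.3·n = (22.2, 7.17), Z = S − 4.3·n = (23.3, -1.36). Then cos ∠RVK = VR·VK / (|VR||VK|), giving 69.4°.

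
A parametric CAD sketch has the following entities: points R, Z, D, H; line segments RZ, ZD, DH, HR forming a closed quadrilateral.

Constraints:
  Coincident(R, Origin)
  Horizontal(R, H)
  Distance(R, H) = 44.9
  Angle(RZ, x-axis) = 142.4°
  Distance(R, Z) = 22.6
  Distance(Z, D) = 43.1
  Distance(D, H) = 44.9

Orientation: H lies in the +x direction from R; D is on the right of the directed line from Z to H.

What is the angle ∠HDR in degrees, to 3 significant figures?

75.2°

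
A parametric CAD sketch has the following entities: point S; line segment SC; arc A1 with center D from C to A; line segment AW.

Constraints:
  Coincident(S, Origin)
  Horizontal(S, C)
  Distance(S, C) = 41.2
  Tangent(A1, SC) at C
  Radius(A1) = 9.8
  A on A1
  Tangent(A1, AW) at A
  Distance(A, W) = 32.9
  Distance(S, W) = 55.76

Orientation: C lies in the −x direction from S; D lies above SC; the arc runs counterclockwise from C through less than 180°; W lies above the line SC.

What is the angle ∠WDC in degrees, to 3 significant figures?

169°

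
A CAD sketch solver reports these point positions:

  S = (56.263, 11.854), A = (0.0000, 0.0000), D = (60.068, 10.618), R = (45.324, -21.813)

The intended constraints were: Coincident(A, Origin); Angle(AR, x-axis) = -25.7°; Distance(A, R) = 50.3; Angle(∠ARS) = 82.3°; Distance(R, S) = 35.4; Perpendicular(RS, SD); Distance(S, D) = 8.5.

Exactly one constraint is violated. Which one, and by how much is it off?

Distance(S, D) = 8.5 — off by 4.50.

A = (0.00, 0.00) ✓; AR at -25.70° ✓; |AR| = 50.30 ✓; ∠ARS = 82.30° ✓; |RS| = 35.40 ✓; ∠(RS, SD) = 90.00° ✓; |SD| = 4.001 ✗.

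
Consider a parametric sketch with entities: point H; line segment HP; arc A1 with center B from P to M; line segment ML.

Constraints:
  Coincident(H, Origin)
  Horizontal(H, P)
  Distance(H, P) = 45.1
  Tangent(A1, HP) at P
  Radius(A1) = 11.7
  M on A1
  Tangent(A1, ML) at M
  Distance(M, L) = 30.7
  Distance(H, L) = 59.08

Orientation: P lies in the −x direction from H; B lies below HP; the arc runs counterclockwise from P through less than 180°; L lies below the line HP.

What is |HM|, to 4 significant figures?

57.91

H is at the origin; HP is horizontal with |HP| = 45.1 and P on the −x side, so P = (-45.10, 0.000). Since A1 is tangent to HP there, BP ⟂ HP, so B = P + (0, -11.7) = (-45.10, -11.70). Since BM ⟂ ML (tangency), |BL| = √(11.7² + 30.7²) = 32.85 regardless of where M sits on A1. So L lies on both circle(H, 59.08) and circle(B, 32.85); the below-HP intersection is L = (-39.37, -44.05). M is the foot of the tangent from L: M = (-55.14, -17.71).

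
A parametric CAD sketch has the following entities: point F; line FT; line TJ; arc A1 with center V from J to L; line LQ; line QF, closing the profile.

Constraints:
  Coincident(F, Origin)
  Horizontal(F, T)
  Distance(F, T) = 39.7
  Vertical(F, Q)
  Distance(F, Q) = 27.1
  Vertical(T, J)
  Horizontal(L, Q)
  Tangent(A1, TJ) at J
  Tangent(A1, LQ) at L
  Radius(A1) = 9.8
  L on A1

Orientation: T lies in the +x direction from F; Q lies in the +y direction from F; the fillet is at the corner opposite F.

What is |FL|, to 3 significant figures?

40.4

F is at the origin; FT is horizontal with |FT| = 39.7 and T on the +x side, so T = (39.7, 0.00). FQ is vertical with |FQ| = 27.1 and Q on the +y side, so Q = (0.00, 27.1). The virtual corner opposite F is at (39.7, 27.1). A1 meets TJ tangentially, so VJ is at right angles to TJ and tangency of A1 to LQ means the radius VL is perpendicular to LQ, with radius 9.8, so the center V sits 9.8 in from both sides at V = (29.9, 17.3). That places the tangent points at J = (39.7, 17.3) on TJ and L = (29.9, 27.1) on LQ. Then |FL| = |L − F| = 40.4.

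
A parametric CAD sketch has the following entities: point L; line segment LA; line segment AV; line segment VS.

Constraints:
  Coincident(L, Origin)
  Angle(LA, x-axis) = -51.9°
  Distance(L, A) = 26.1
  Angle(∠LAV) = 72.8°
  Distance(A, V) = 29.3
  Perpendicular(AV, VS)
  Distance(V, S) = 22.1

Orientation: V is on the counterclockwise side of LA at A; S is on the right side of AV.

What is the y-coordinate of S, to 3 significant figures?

-9.03

L is at the origin; LA runs at -51.9° with length 26.1, so A = 26.1·(cos -51.9°, sin -51.9°) = (16.1, -20.5). ∠LAV = 72.8°, so AV runs at -51.9° + (180° − 72.8°) = 55.3° from the x-axis; with |AV| = 29.3, V = A + 29.3·(cos 55.3°, sin 55.3°) = (32.8, 3.55). AV ⟂ VS; with |VS| = 22.1 on the right of AV, S = V + 22.1·(0.822, -0.569) = (51.0, -9.03). So S.y = -9.03.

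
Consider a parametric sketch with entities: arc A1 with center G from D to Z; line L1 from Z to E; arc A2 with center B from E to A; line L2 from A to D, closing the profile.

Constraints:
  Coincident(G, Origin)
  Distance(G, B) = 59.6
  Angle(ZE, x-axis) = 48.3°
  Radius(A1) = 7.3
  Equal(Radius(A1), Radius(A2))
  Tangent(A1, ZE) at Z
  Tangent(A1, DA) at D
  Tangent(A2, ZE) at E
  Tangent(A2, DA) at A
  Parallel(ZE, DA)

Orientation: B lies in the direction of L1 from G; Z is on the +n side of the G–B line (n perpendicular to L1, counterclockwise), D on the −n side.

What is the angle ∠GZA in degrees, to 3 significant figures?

76.2°

The slot axis is L1's direction at 48.3°, so u = (cos 48.3°, sin 48.3°) = (0.665, 0.747) and n = (−sin 48.3°, cos 48.3°) = (-0.747, 0.665). G is at the origin and B lies 59.6 along u from G, so B = 59.6·u = (39.6, 44.5). Tangency of A1 to both parallel lines with radius 7.3 puts Z and D at G ± 7.3·n: Z = (-5.45, 4.86), D = (5.45, -4.86). Equal radii place E and A the same way about B: E = B + 7.3·n = (34.2, 49.4), A = B − 7.3·n = (45.1, 39.6). Then cos ∠GZA = ZG·ZA / (|ZG||ZA|), giving 76.2°.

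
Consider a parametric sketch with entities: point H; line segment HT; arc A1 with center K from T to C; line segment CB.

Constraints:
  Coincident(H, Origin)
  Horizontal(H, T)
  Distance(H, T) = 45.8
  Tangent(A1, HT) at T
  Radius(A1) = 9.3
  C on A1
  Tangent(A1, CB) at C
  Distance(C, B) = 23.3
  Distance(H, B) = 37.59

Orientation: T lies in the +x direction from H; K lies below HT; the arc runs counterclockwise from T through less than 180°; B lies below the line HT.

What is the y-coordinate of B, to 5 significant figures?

-26.037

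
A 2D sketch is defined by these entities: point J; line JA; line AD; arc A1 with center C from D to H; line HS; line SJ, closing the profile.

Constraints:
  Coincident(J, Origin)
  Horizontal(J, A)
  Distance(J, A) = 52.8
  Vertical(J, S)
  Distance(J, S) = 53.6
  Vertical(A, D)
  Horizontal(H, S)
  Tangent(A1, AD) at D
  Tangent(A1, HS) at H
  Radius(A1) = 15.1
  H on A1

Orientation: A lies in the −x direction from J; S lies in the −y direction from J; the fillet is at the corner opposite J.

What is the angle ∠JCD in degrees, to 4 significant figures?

134.4°

J is at the origin; JA is horizontal with |JA| = 52.8 and A on the −x side, so A = (-52.80, 0.000). JS is vertical with |JS| = 53.6 and S on the −y side, so S = (0.000, -53.60). The virtual corner opposite J is at (-52.80, -53.60). Tangency of A1 to AD means the radius CD is perpendicular to AD and tangency of A1 to HS means the radius CH is perpendicular to HS, with radius 15.1, so the center C sits 15.1 in from both sides at C = (-37.70, -38.50). That places the tangent points at D = (-52.80, -38.50) on AD and H = (-37.70, -53.60) on HS. Then cos ∠JCD = CJ·CD / (|CJ||CD|), giving 134.4°.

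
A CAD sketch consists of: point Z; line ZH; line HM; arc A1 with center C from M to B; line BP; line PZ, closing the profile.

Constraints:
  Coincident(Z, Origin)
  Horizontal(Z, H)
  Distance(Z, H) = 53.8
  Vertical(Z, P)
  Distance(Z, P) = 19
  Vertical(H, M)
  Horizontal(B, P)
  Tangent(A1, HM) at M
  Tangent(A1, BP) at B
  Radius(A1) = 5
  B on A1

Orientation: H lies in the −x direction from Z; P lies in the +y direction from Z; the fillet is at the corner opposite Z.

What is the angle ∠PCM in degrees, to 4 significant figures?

174.1°

Z is at the origin; Z and H share the same y with |ZH| = 53.8 and H on the −x side, so H = (-53.80, 0.000). Z and P share the same x with |ZP| = 19.0 and P on the +y side, so P = (0.000, 19.00). The virtual corner opposite Z is at (-53.80, 19.00). Tangency of A1 to HM means the radius CM is perpendicular to HM and the tangent condition forces CB to be normal to BP, with radius 5.0, so the center C sits 5.0 in from both sides at C = (-48.80, 14.00). That places the tangent points at M = (-53.80, 14.00) on HM and B = (-48.80, 19.00) on BP. Then cos ∠PCM = CP·CM / (|CP||CM|), giving 174.1°.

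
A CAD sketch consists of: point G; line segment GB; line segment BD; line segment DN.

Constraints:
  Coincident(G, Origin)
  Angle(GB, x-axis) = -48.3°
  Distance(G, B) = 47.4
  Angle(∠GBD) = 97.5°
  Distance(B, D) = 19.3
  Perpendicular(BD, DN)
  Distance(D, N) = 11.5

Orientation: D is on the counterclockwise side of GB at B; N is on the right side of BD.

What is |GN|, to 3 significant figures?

63.8

∠GBD = 97.5°, so BD runs at -48.3° + (180° − 97.5°) = 34.2° from the x-axis; with |BD| = 19.3, D = B + 19.3·(cos 34.2°, sin 34.2°) = (47.5, -24.5). The perpendicularity gives DN at right angles to BD; with |DN| = 11.5 on the right of BD, N = D + 11.5·(0.562, -0.827) = (54.0, -34.1). Then |GN| = |N − G| = 63.8.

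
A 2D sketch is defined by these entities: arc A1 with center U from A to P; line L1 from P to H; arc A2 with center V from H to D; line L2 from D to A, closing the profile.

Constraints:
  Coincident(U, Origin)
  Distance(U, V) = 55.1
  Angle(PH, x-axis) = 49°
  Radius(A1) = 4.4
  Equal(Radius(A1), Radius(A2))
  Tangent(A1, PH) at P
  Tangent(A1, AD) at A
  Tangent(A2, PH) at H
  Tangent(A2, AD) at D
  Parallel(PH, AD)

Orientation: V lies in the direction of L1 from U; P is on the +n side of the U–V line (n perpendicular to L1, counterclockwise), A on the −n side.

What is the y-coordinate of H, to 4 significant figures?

44.47

The slot axis is L1's direction at 49.0°, so u = (cos 49.0°, sin 49.0°) = (0.6561, 0.7547) and n = (−sin 49.0°, cos 49.0°) = (-0.7547, 0.6561). U is at the origin and V lies 55.1 along u from U, so V = 55.1·u = (36.15, 41.58). Tangency of A1 to both parallel lines with radius 4.4 puts P and A at U ± 4.4·n: P = (-3.321, 2.887), A = (3.321, -2.887). Equal radii place H and D the same way about V: H = V + 4.4·n = (32.83, 44.47), D = V − 4.4·n = (39.47, 38.70). So H.y = 44.47.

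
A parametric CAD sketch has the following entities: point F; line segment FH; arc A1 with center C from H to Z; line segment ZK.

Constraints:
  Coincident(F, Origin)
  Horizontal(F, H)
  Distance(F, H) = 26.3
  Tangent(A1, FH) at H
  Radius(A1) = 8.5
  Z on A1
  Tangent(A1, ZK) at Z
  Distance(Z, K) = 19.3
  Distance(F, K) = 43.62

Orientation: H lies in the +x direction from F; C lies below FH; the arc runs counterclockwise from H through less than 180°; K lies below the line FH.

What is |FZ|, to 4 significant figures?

24.56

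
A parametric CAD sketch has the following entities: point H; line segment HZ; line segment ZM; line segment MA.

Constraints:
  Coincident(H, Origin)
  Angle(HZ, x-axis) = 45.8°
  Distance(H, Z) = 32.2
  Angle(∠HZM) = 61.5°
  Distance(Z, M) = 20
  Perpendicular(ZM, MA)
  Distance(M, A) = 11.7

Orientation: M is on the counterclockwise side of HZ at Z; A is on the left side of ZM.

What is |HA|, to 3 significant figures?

17.2

∠HZM = 61.5°, so ZM runs at 45.8° + (180° − 61.5°) = 164° from the x-axis; with |ZM| = 20.0, M = Z + 20.0·(cos 164°, sin 164°) = (3.19, 28.5). ZM ⟂ MA; with |MA| = 11.7 on the left of ZM, A = M + 11.7·(-0.271, -0.963) = (0.0289, 17.2). Then |HA| = |A − H| = 17.2.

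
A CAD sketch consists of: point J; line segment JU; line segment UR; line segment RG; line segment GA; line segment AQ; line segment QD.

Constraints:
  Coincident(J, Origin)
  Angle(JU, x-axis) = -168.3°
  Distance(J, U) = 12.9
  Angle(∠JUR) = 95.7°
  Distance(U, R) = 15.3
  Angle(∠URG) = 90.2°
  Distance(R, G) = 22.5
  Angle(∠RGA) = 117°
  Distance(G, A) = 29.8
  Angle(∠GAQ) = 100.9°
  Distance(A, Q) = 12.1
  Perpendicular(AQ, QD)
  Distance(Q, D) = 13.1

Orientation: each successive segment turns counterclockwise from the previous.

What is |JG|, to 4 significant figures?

19.26

J is at the origin; JU runs at -168.3° with length 12.9, so U = (-12.63, -2.616). ∠JUR = 95.7° gives UR at -84.00° from the x-axis; with |UR| = 15.3, R = (-11.03, -17.83). ∠URG = 90.2° gives RG at 5.800° from the x-axis; with |RG| = 22.5, G = (11.35, -15.56). Then |JG| = |G − J| = 19.26.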